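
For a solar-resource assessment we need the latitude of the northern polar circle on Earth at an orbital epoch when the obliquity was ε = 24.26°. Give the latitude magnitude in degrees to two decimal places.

65.74°

The polar circle is the lowest latitude that experiences at least one full rotation of continuous daylight at the northern-summer solstice; it lies at |φ| = 90° − ε = 90° − 24.26° = 65.74°.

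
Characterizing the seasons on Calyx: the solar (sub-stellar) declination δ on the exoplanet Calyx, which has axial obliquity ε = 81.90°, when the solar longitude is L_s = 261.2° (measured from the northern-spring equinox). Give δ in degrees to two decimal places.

sin δ = sin ε · sin L_s = sin 81.90° × sin 261.2° = -0.978369.
δ = arcsin(-0.978369) = -78.06°.

δ = -78.06°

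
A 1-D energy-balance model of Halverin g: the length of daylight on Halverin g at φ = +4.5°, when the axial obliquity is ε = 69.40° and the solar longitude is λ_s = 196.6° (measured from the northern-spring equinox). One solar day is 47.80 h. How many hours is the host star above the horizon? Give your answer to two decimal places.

23.57 h

Solar declination: sin δ = sin ε · sin λ_s = sin 69.40° × sin 196.6° = -0.26742, so δ = -15.511°.
cos H₀ = −tan φ · tan δ = −tan(+4.5°) × tan(-15.511°) = 0.0218, so H₀ = 1.5490 rad = 88.75°.
Daylight = 2H₀/(2π) × 47.80 h = (1.5490/π) × 47.80 = 23.57 h.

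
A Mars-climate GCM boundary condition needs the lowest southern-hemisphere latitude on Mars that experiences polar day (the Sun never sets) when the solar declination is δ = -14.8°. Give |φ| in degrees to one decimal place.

Polar day requires cos H₀ = −tan φ tan δ ≤ −1, i.e. tan φ tan δ ≥ 1.
The boundary is |tan φ| · |tan δ| = 1, so |φ| = 90° − |δ| = 90° − 14.8° = 75.2° in the southern hemisphere.

|φ| = 75.2°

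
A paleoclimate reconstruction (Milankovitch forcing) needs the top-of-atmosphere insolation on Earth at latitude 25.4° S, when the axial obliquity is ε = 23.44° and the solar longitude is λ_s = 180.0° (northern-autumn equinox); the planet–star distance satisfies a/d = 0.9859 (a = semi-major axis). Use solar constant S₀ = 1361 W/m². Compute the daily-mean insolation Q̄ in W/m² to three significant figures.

Solar declination: sin δ = sin ε · sin λ_s = sin 23.44° × sin 180.0° = 0.00000, so δ = +0.000°.
cos H₀ = −tan(-25.4°) tan(+0.000°) = 0.0000, H₀ = 1.5708 rad.
Bracket: H₀ sin φ sin δ + cos φ cos δ sin H₀ = 1.5708×-0.42894×0.00000 + 0.90334×1.00000×1.00000 = -0.000000 + 0.903340 = 0.903340.
Inverse-square distance factor (a/d)² = 0.9859² = 0.971999.
Q̄ = (S₀/π) × 0.971999 × [bracket] = (1361/π) × 0.971999 × 0.903340 = 380.4 W/m².

Q̄ ≈ 380 W/m²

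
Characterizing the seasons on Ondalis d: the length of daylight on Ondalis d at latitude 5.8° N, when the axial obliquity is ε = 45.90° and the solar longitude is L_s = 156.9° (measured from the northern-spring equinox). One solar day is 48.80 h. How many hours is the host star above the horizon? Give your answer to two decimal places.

Solar declination: sin δ = sin ε · sin L_s = sin 45.90° × sin 156.9° = 0.28175, so δ = +16.365°.
cos h₀ = −tan ϕ · tan δ = −tan(+5.8°) × tan(+16.365°) = -0.0298, so h₀ = 1.6006 rad = 91.71°.
Daylight = 2h₀/(2π) × 48.80 h = (1.6006/π) × 48.80 = 24.86 h.

24.86 h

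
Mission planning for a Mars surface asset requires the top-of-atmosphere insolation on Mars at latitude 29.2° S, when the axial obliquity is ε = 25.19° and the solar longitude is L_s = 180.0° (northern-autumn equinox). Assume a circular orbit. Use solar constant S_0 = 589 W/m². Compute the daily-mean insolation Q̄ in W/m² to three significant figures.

Q̄ ≈ 164 W/m²

Solar declination: sin δ = sin ε · sin L_s = sin 25.19° × sin 180.0° = 0.00000, so δ = +0.000°.
cos h₀ = −tan(-29.2°) tan(+0.000°) = 0.0000, h₀ = 1.5708 rad.
Bracket: h₀ sin ϕ sin δ + cos ϕ cos δ sin h₀ = 1.5708×-0.48786×0.00000 + 0.87292×1.00000×1.00000 = -0.000000 + 0.872920 = 0.872920.
Q̄ = (S_0/π) × [bracket] = (589/π) × 0.872920 = 163.7 W/m².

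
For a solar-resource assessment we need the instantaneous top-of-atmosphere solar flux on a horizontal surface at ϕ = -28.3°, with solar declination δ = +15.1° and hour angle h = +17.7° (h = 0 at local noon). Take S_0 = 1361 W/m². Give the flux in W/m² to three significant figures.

934 W/m²

cos θ_z = sin ϕ sin δ + cos ϕ cos δ cos h = -0.123502 + 0.809835 = 0.686333.
Flux = S_0 · cos θ_z = 1361 × 0.686333 = 934.1 W/m².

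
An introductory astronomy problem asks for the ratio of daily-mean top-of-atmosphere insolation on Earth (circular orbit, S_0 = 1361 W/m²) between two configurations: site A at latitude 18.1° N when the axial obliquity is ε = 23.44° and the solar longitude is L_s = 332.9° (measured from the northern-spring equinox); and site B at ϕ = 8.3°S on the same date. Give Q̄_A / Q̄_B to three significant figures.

— Configuration A (ϕ=+18.1°):
Solar declination: sin δ = sin ε · sin L_s = sin 23.44° × sin 332.9° = -0.18121, so δ = -10.440°.
cos h₀ = −tan(+18.1°) tan(-10.440°) = 0.0602, h₀ = 1.5105 rad.
Bracket: h₀ sin ϕ sin δ + cos ϕ cos δ sin h₀ = 1.5105×0.31068×-0.18121 + 0.95052×0.98344×0.99818 = -0.085039 + 0.933078 = 0.848039.
Q̄ = (S_0/π) × [bracket] = (1361/π) × 0.848039 = 367.39 W/m².
— Configuration B (ϕ=-8.3°):
cos h₀ = −tan(-8.3°) tan(-10.440°) = -0.0269, h₀ = 1.5977 rad.
Bracket: h₀ sin ϕ sin δ + cos ϕ cos δ sin h₀ = 1.5977×-0.14436×-0.18121 + 0.98953×0.98344×0.99964 = 0.041795 + 0.972793 = 1.014588.
Q̄ = (S_0/π) × [bracket] = (1361/π) × 1.014588 = 439.54 W/m².
Ratio Q̄_A / Q̄_B = 367.39 / 439.54 = 0.8359.

Q̄_A / Q̄_B ≈ 0.836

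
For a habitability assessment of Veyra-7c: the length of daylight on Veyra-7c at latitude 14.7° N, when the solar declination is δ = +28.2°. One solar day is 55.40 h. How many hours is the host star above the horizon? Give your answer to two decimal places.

30.19 h

cos h₀ = −tan ϕ · tan δ = −tan(+14.7°) × tan(+28.200°) = -0.1407, so h₀ = 1.7119 rad = 98.09°.
Daylight = 2h₀/(2π) × 55.40 h = (1.7119/π) × 55.40 = 30.19 h.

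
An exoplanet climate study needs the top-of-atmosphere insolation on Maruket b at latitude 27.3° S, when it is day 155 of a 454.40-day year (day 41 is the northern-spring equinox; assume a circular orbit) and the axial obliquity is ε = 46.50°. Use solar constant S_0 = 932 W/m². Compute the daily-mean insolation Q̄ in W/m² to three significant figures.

Solar longitude: L_s = 360° × (155 − 41)/454.40 = 90.317°.
sin δ = sin 46.50° × sin 90.317° = 0.72536, so δ = +46.499°.
cos h₀ = −tan(-27.3°) tan(+46.499°) = 0.5439, h₀ = 0.9957 rad.
Bracket: h₀ sin ϕ sin δ + cos ϕ cos δ sin h₀ = 0.9957×-0.45865×0.72536 + 0.88862×0.68837×0.83916 = -0.331256 + 0.513314 = 0.182058.
Q̄ = (S_0/π) × [bracket] = (932/π) × 0.182058 = 54.01 W/m².

Q̄ ≈ 54.0 W/m²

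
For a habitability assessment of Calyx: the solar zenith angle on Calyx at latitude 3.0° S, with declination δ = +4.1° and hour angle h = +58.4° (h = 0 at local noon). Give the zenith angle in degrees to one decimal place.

θ_z = 58.8°

cos θ_z = sin φ sin δ + cos φ cos δ cos h = -0.003742 + 0.521929 = 0.518187.
θ_z = arccos(0.518187) = 58.8°.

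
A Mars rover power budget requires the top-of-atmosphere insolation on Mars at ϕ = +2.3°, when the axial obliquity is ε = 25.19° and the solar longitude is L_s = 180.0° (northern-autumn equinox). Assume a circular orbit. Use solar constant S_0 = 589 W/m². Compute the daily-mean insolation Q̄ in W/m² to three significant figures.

Q̄ ≈ 187 W/m²

Solar declination: sin δ = sin ε · sin L_s = sin 25.19° × sin 180.0° = 0.00000, so δ = +0.000°.
cos h₀ = −tan(+2.3°) tan(+0.000°) = -0.0000, h₀ = 1.5708 rad.
Bracket: h₀ sin ϕ sin δ + cos ϕ cos δ sin h₀ = 1.5708×0.04013×0.00000 + 0.99919×1.00000×1.00000 = 0.000000 + 0.999190 = 0.999190.
Q̄ = (S_0/π) × [bracket] = (589/π) × 0.999190 = 187.3 W/m².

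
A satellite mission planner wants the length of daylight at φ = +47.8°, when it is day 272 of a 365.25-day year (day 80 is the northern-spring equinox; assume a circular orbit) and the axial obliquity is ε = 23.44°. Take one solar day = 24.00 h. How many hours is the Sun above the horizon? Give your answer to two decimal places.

11.46 h

Solar longitude: λ_s = 360° × (272 − 80)/365.25 = 189.240°.
sin δ = sin 23.44° × sin 189.240° = -0.06387, so δ = -3.662°.
cos H₀ = −tan φ · tan δ = −tan(+47.8°) × tan(-3.662°) = 0.0706, so H₀ = 1.5001 rad = 85.95°.
Daylight = 2H₀/(2π) × 24.00 h = (1.5001/π) × 24.00 = 11.46 h.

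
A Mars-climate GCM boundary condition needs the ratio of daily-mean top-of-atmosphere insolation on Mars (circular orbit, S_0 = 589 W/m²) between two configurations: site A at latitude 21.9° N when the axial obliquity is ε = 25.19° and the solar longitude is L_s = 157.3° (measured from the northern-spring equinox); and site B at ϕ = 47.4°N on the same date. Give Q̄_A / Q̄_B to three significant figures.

— Configuration A (ϕ=+21.9°):
Solar declination: sin δ = sin ε · sin L_s = sin 25.19° × sin 157.3° = 0.16425, so δ = +9.454°.
cos h₀ = −tan(+21.9°) tan(+9.454°) = -0.0669, h₀ = 1.6378 rad.
Bracket: h₀ sin ϕ sin δ + cos ϕ cos δ sin h₀ = 1.6378×0.37299×0.16425 + 0.92784×0.98642×0.99776 = 0.100338 + 0.913190 = 1.013528.
Q̄ = (S_0/π) × [bracket] = (589/π) × 1.013528 = 190.02 W/m².
— Configuration B (ϕ=+47.4°):
cos h₀ = −tan(+47.4°) tan(+9.454°) = -0.1811, h₀ = 1.7529 rad.
Bracket: h₀ sin ϕ sin δ + cos ϕ cos δ sin h₀ = 1.7529×0.73610×0.16425 + 0.67688×0.98642×0.98347 = 0.211933 + 0.656651 = 0.868584.
Q̄ = (S_0/π) × [bracket] = (589/π) × 0.868584 = 162.85 W/m².
Ratio Q̄_A / Q̄_B = 190.02 / 162.85 = 1.167.

Q̄_A / Q̄_B ≈ 1.17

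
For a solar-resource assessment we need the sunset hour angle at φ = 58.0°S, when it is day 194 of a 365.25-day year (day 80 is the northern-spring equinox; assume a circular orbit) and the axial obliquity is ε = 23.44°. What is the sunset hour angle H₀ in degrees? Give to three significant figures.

H₀ = 50.7°

Solar longitude: λ_s = 360° × (194 − 80)/365.25 = 112.361°.
sin δ = sin 23.44° × sin 112.361° = 0.36788, so δ = +21.585°.
cos H₀ = −tan φ · tan δ = −tan(-58.0°) × tan(+21.585°) = 0.6331, so H₀ = 0.8852 rad = 50.72°.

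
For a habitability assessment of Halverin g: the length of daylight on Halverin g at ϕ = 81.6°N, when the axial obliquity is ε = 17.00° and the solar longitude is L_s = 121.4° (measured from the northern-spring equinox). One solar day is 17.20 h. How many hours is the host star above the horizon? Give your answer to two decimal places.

Solar declination: sin δ = sin ε · sin L_s = sin 17.00° × sin 121.4° = 0.24955, so δ = +14.451°.
Sunrise equation: cos h₀ = −tan ϕ · tan δ = -1.7452 ≤ −1, so the host star never sets (polar day) and h₀ = π.
Daylight = 2h₀/(2π) × 17.20 h = (3.1416/π) × 17.20 = 17.20 h.

17.20 h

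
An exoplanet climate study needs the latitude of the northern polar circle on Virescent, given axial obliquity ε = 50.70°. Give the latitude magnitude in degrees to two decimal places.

The polar circle is the lowest latitude that experiences at least one full rotation of continuous daylight at the northern-summer solstice; it lies at |φ| = 90° − ε = 90° − 50.70° = 39.30°.

39.30°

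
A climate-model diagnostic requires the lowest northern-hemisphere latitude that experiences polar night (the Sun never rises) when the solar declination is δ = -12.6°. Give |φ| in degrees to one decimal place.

|φ| = 77.4°

Polar night requires cos H₀ = −tan φ tan δ ≥ 1, i.e. tan φ tan δ ≤ −1.
The boundary is |tan φ| · |tan δ| = 1, so |φ| = 90° − |δ| = 90° − 12.6° = 77.4° in the northern hemisphere.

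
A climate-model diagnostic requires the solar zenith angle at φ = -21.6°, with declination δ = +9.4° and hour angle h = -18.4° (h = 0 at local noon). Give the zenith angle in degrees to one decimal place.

cos θ_z = sin φ sin δ + cos φ cos δ cos h = -0.060124 + 0.870396 = 0.810272.
θ_z = arccos(0.810272) = 35.9°.

θ_z = 35.9°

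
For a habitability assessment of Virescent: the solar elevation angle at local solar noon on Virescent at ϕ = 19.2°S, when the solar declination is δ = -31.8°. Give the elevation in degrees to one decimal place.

At local noon the hour angle is zero, so the zenith angle equals |ϕ − δ| = |-19.2° − (-31.800°)| = 12.600°.
Elevation = 90° − 12.600° = 77.4°.

77.4°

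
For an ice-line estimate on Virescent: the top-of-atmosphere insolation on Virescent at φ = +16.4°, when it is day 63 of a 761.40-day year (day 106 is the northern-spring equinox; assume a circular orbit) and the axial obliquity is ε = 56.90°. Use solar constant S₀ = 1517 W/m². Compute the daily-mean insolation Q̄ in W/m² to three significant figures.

Q̄ ≈ 383 W/m²

Solar longitude: λ_s = 360° × (63 − 106)/761.40 = -20.331°, i.e. -20.331° + 360° = 339.669°.
sin δ = sin 56.90° × sin 339.669° = -0.29106, so δ = -16.921°.
cos H₀ = −tan(+16.4°) tan(-16.921°) = 0.0895, H₀ = 1.4811 rad.
Bracket: H₀ sin φ sin δ + cos φ cos δ sin H₀ = 1.4811×0.28234×-0.29106 + 0.95931×0.95671×0.99598 = -0.121714 + 0.914092 = 0.792378.
Q̄ = (S₀/π) × [bracket] = (1517/π) × 0.792378 = 382.6 W/m².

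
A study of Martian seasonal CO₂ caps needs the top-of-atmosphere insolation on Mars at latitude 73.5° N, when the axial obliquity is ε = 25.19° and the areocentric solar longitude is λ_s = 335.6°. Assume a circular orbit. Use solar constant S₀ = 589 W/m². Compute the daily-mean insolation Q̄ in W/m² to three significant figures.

Q̄ ≈ 12.6 W/m²

sin δ = sin 25.19° × sin 335.6° = -0.17583, so δ = -10.127°.
cos H₀ = −tan(+73.5°) tan(-10.127°) = 0.6030, H₀ = 0.9236 rad.
Bracket: H₀ sin φ sin δ + cos φ cos δ sin H₀ = 0.9236×0.95882×-0.17583 + 0.28402×0.98442×0.79776 = -0.155709 + 0.223050 = 0.067341.
Q̄ = (S₀/π) × [bracket] = (589/π) × 0.067341 = 12.63 W/m².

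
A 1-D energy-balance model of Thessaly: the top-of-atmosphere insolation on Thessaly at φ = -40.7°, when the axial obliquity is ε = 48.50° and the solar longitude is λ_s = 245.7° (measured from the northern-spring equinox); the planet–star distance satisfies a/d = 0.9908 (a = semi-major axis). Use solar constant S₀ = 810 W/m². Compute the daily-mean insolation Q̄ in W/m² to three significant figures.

Solar declination: sin δ = sin ε · sin λ_s = sin 48.50° × sin 245.7° = -0.68260, so δ = -43.047°.
cos H₀ = −tan(-40.7°) tan(-43.047°) = -0.8034, H₀ = 2.5038 rad.
Bracket: H₀ sin φ sin δ + cos φ cos δ sin H₀ = 2.5038×-0.65210×-0.68260 + 0.75813×0.73079×0.59542 = 1.114500 + 0.329883 = 1.444383.
Inverse-square distance factor (a/d)² = 0.9908² = 0.981685.
Q̄ = (S₀/π) × 0.981685 × [bracket] = (810/π) × 0.981685 × 1.444383 = 365.6 W/m².

Q̄ ≈ 366 W/m²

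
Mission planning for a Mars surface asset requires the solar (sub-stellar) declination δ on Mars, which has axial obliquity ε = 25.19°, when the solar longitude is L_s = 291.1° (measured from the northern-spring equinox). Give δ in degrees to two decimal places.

δ = -23.40°

sin δ = sin ε · sin L_s = sin 25.19° × sin 291.1° = -0.397085.
δ = arcsin(-0.397085) = -23.40°.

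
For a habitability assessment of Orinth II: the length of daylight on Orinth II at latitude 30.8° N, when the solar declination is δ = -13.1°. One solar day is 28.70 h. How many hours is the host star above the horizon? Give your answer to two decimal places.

cos h₀ = −tan ϕ · tan δ = −tan(+30.8°) × tan(-13.100°) = 0.1387, so h₀ = 1.4316 rad = 82.03°.
Daylight = 2h₀/(2π) × 28.70 h = (1.4316/π) × 28.70 = 13.08 h.

13.08 h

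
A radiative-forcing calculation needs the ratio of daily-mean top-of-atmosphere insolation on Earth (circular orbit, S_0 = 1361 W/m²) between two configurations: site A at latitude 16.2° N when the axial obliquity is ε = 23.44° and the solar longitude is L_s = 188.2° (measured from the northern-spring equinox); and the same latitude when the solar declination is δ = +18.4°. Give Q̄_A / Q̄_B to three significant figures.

Q̄_A / Q̄_B ≈ 0.886

— Configuration A (ϕ=+16.2°):
Solar declination: sin δ = sin ε · sin L_s = sin 23.44° × sin 188.2° = -0.05674, so δ = -3.252°.
cos h₀ = −tan(+16.2°) tan(-3.252°) = 0.0165, h₀ = 1.5543 rad.
Bracket: h₀ sin ϕ sin δ + cos ϕ cos δ sin h₀ = 1.5543×0.27899×-0.05674 + 0.96029×0.99839×0.99986 = -0.024604 + 0.958610 = 0.934006.
Q̄ = (S_0/π) × [bracket] = (1361/π) × 0.934006 = 404.63 W/m².
— Configuration B (ϕ=+16.2°):
cos h₀ = −tan(+16.2°) tan(+18.400°) = -0.0966, h₀ = 1.6676 rad.
Bracket: h₀ sin ϕ sin δ + cos ϕ cos δ sin h₀ = 1.6676×0.27899×0.31565 + 0.96029×0.94888×0.99532 = 0.146854 + 0.906936 = 1.053790.
Q̄ = (S_0/π) × [bracket] = (1361/π) × 1.053790 = 456.52 W/m².
Ratio Q̄_A / Q̄_B = 404.63 / 456.52 = 0.8863.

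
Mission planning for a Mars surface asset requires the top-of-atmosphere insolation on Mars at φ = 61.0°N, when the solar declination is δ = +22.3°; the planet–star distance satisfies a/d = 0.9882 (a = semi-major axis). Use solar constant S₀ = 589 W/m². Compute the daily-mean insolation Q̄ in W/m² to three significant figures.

Q̄ ≈ 201 W/m²

cos H₀ = −tan(+61.0°) tan(+22.300°) = -0.7399, H₀ = 2.4037 rad.
Bracket: H₀ sin φ sin δ + cos φ cos δ sin H₀ = 2.4037×0.87462×0.37946 + 0.48481×0.92521×0.67272 = 0.797748 + 0.301749 = 1.099497.
Inverse-square distance factor (a/d)² = 0.9882² = 0.976539.
Q̄ = (S₀/π) × 0.976539 × [bracket] = (589/π) × 0.976539 × 1.099497 = 201.3 W/m².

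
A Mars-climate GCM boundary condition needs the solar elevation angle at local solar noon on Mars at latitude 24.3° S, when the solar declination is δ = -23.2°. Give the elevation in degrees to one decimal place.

88.9°

At local noon the hour angle is zero, so the zenith angle equals |ϕ − δ| = |-24.3° − (-23.200°)| = 1.100°.
Elevation = 90° − 1.100° = 88.9°.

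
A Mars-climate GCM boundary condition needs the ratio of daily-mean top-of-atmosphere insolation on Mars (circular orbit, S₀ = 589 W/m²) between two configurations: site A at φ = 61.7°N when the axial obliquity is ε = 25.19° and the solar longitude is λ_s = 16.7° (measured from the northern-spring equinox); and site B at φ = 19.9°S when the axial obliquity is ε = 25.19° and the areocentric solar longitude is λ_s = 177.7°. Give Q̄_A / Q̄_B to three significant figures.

— Configuration A (φ=+61.7°):
Solar declination: sin δ = sin ε · sin λ_s = sin 25.19° × sin 16.7° = 0.12231, so δ = +7.025°.
cos H₀ = −tan(+61.7°) tan(+7.025°) = -0.2289, H₀ = 1.8017 rad.
Bracket: H₀ sin φ sin δ + cos φ cos δ sin H₀ = 1.8017×0.88048×0.12231 + 0.47409×0.99249×0.97346 = 0.194028 + 0.458042 = 0.652070.
Q̄ = (S₀/π) × [bracket] = (589/π) × 0.652070 = 122.25 W/m².
— Configuration B (φ=-19.9°):
sin δ = sin 25.19° × sin 177.7° = 0.01708, so δ = +0.979°.
cos H₀ = −tan(-19.9°) tan(+0.979°) = 0.0062, H₀ = 1.5646 rad.
Bracket: H₀ sin φ sin δ + cos φ cos δ sin H₀ = 1.5646×-0.34038×0.01708 + 0.94029×0.99985×0.99998 = -0.009096 + 0.940130 = 0.931034.
Q̄ = (S₀/π) × [bracket] = (589/π) × 0.931034 = 174.55 W/m².
Ratio Q̄_A / Q̄_B = 122.25 / 174.55 = 0.7004.

Q̄_A / Q̄_B ≈ 0.700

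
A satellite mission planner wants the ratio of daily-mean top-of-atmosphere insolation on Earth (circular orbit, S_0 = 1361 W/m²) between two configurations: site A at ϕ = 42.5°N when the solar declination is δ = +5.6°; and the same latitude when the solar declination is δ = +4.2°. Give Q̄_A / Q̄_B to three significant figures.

Q̄_A / Q̄_B ≈ 1.03

— Configuration A (ϕ=+42.5°):
cos h₀ = −tan(+42.5°) tan(+5.600°) = -0.0898, h₀ = 1.6608 rad.
Bracket: h₀ sin ϕ sin δ + cos ϕ cos δ sin h₀ = 1.6608×0.67559×0.09758 + 0.73728×0.99523×0.99596 = 0.109487 + 0.730799 = 0.840286.
Q̄ = (S_0/π) × [bracket] = (1361/π) × 0.840286 = 364.03 W/m².
— Configuration B (ϕ=+42.5°):
cos h₀ = −tan(+42.5°) tan(+4.200°) = -0.0673, h₀ = 1.6381 rad.
Bracket: h₀ sin ϕ sin δ + cos ϕ cos δ sin h₀ = 1.6381×0.67559×0.07324 + 0.73728×0.99731×0.99773 = 0.081054 + 0.733628 = 0.814682.
Q̄ = (S_0/π) × [bracket] = (1361/π) × 0.814682 = 352.94 W/m².
Ratio Q̄_A / Q̄_B = 364.03 / 352.94 = 1.031.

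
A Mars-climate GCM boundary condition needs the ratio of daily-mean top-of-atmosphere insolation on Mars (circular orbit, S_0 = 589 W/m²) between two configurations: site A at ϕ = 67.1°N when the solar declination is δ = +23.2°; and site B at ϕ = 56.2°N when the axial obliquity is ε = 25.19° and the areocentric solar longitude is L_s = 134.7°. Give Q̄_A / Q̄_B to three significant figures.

— Configuration A (ϕ=+67.1°):
cos h₀ = −tan(+67.1°) tan(+23.200°) = -1.0146 ≤ −1 ⇒ polar day, h₀ = π.
Bracket: h₀ sin ϕ sin δ + cos ϕ cos δ sin h₀ = 3.1416×0.92119×0.39394 + 0.38912×0.91914×0.00000 = 1.140066 + 0.000000 = 1.140066.
Q̄ = (S_0/π) × [bracket] = (589/π) × 1.140066 = 213.74 W/m².
— Configuration B (ϕ=+56.2°):
sin δ = sin 25.19° × sin 134.7° = 0.30253, so δ = +17.610°.
cos h₀ = −tan(+56.2°) tan(+17.610°) = -0.4741, h₀ = 2.0648 rad.
Bracket: h₀ sin ϕ sin δ + cos ϕ cos δ sin h₀ = 2.0648×0.83098×0.30253 + 0.55630×0.95314×0.88045 = 0.519083 + 0.466843 = 0.985926.
Q̄ = (S_0/π) × [bracket] = (589/π) × 0.985926 = 184.85 W/m².
Ratio Q̄_A / Q̄_B = 213.74 / 184.85 = 1.156.

Q̄_A / Q̄_B ≈ 1.16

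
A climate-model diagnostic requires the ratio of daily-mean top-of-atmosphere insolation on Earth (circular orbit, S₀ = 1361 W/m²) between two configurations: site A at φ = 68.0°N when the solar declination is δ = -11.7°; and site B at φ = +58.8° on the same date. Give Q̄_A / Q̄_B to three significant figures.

— Configuration A (φ=+68.0°):
cos H₀ = −tan(+68.0°) tan(-11.700°) = 0.5126, H₀ = 1.0326 rad.
Bracket: H₀ sin φ sin δ + cos φ cos δ sin H₀ = 1.0326×0.92718×-0.20279 + 0.37461×0.97922×0.85865 = -0.194152 + 0.314975 = 0.120823.
Q̄ = (S₀/π) × [bracket] = (1361/π) × 0.120823 = 52.343 W/m².
— Configuration B (φ=+58.8°):
cos H₀ = −tan(+58.8°) tan(-11.700°) = 0.3419, H₀ = 1.2218 rad.
Bracket: H₀ sin φ sin δ + cos φ cos δ sin H₀ = 1.2218×0.85536×-0.20279 + 0.51803×0.97922×0.93972 = -0.211932 + 0.476687 = 0.264755.
Q̄ = (S₀/π) × [bracket] = (1361/π) × 0.264755 = 114.70 W/m².
Ratio Q̄_A / Q̄_B = 52.343 / 114.70 = 0.4563.

Q̄_A / Q̄_B ≈ 0.456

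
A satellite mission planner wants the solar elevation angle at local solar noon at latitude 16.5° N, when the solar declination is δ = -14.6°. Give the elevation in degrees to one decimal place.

At local noon the hour angle is zero, so the zenith angle equals |ϕ − δ| = |+16.5° − (-14.600°)| = 31.100°.
Elevation = 90° − 31.100° = 58.9°.

58.9°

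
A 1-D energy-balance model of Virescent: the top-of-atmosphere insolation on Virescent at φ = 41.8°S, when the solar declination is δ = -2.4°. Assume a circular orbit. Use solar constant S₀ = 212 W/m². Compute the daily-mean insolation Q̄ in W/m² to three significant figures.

cos H₀ = −tan(-41.8°) tan(-2.400°) = -0.0375, H₀ = 1.6083 rad.
Bracket: H₀ sin φ sin δ + cos φ cos δ sin H₀ = 1.6083×-0.66653×-0.04188 + 0.74548×0.99912×0.99930 = 0.044895 + 0.744303 = 0.789198.
Q̄ = (S₀/π) × [bracket] = (212/π) × 0.789198 = 53.26 W/m².

Q̄ ≈ 53.3 W/m²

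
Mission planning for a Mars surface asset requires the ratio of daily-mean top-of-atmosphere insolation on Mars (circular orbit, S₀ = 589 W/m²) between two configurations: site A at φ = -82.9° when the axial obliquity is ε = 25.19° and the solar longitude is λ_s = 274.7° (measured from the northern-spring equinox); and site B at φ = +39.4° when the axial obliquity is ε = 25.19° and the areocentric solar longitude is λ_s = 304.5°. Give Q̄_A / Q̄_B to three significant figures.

— Configuration A (φ=-82.9°):
Solar declination: sin δ = sin ε · sin λ_s = sin 25.19° × sin 274.7° = -0.42419, so δ = -25.099°.
cos H₀ = −tan(-82.9°) tan(-25.099°) = -3.7607 ≤ −1 ⇒ polar day, H₀ = π.
Bracket: H₀ sin φ sin δ + cos φ cos δ sin H₀ = 3.1416×-0.99233×-0.42419 + 0.12360×0.90557×0.00000 = 1.322414 + 0.000000 = 1.322414.
Q̄ = (S₀/π) × [bracket] = (589/π) × 1.322414 = 247.93 W/m².
— Configuration B (φ=+39.4°):
sin δ = sin 25.19° × sin 304.5° = -0.35077, so δ = -20.534°.
cos H₀ = −tan(+39.4°) tan(-20.534°) = 0.3077, H₀ = 1.2581 rad.
Bracket: H₀ sin φ sin δ + cos φ cos δ sin H₀ = 1.2581×0.63473×-0.35077 + 0.77273×0.93646×0.95149 = -0.280109 + 0.688527 = 0.408418.
Q̄ = (S₀/π) × [bracket] = (589/π) × 0.408418 = 76.572 W/m².
Ratio Q̄_A / Q̄_B = 247.93 / 76.572 = 3.238.

Q̄_A / Q̄_B ≈ 3.24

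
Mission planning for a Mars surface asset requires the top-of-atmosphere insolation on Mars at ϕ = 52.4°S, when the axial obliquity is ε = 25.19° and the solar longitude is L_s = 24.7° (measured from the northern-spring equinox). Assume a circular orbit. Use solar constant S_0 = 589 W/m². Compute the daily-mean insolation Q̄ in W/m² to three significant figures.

Q̄ ≈ 74.2 W/m²

Solar declination: sin δ = sin ε · sin L_s = sin 25.19° × sin 24.7° = 0.17785, so δ = +10.245°.
cos h₀ = −tan(-52.4°) tan(+10.245°) = 0.2347, h₀ = 1.3339 rad.
Bracket: h₀ sin ϕ sin δ + cos ϕ cos δ sin h₀ = 1.3339×-0.79229×0.17785 + 0.61015×0.98406×0.97207 = -0.187958 + 0.583654 = 0.395696.
Q̄ = (S_0/π) × [bracket] = (589/π) × 0.395696 = 74.19 W/m².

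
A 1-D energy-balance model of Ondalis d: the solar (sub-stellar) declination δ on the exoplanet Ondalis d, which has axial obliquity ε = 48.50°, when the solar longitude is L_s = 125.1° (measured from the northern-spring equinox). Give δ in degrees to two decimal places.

δ = +37.79°

sin δ = sin ε · sin L_s = sin 48.50° × sin 125.1° = 0.612758.
δ = arcsin(0.612758) = +37.79°.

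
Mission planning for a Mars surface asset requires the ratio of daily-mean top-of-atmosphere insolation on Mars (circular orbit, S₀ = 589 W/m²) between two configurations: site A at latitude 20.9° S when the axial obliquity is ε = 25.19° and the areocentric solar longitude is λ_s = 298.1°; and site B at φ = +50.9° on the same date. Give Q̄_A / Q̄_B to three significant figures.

— Configuration A (φ=-20.9°):
sin δ = sin 25.19° × sin 298.1° = -0.37545, so δ = -22.052°.
cos H₀ = −tan(-20.9°) tan(-22.052°) = -0.1547, H₀ = 1.7261 rad.
Bracket: H₀ sin φ sin δ + cos φ cos δ sin H₀ = 1.7261×-0.35674×-0.37545 + 0.93420×0.92684×0.98796 = 0.231190 + 0.855429 = 1.086619.
Q̄ = (S₀/π) × [bracket] = (589/π) × 1.086619 = 203.72 W/m².
— Configuration B (φ=+50.9°):
cos H₀ = −tan(+50.9°) tan(-22.052°) = 0.4985, H₀ = 1.0490 rad.
Bracket: H₀ sin φ sin δ + cos φ cos δ sin H₀ = 1.0490×0.77605×-0.37545 + 0.63068×0.92684×0.86691 = -0.305645 + 0.506743 = 0.201098.
Q̄ = (S₀/π) × [bracket] = (589/π) × 0.201098 = 37.703 W/m².
Ratio Q̄_A / Q̄_B = 203.72 / 37.703 = 5.403.

Q̄_A / Q̄_B ≈ 5.40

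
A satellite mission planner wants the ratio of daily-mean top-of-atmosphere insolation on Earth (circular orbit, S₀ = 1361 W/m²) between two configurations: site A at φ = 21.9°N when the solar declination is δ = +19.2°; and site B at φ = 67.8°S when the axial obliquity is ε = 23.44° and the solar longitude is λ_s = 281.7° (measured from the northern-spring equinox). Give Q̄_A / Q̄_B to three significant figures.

Q̄_A / Q̄_B ≈ 0.951

— Configuration A (φ=+21.9°):
cos H₀ = −tan(+21.9°) tan(+19.200°) = -0.1400, H₀ = 1.7112 rad.
Bracket: H₀ sin φ sin δ + cos φ cos δ sin H₀ = 1.7112×0.37299×0.32887 + 0.92784×0.94438×0.99015 = 0.209905 + 0.867603 = 1.077508.
Q̄ = (S₀/π) × [bracket] = (1361/π) × 1.077508 = 466.80 W/m².
— Configuration B (φ=-67.8°):
Solar declination: sin δ = sin ε · sin λ_s = sin 23.44° × sin 281.7° = -0.38952, so δ = -22.925°.
cos H₀ = −tan(-67.8°) tan(-22.925°) = -1.0364 ≤ −1 ⇒ polar day, H₀ = π.
Bracket: H₀ sin φ sin δ + cos φ cos δ sin H₀ = 3.1416×-0.92587×-0.38952 + 0.37784×0.92102×0.00000 = 1.133002 + 0.000000 = 1.133002.
Q̄ = (S₀/π) × [bracket] = (1361/π) × 1.133002 = 490.84 W/m².
Ratio Q̄_A / Q̄_B = 466.80 / 490.84 = 0.9510.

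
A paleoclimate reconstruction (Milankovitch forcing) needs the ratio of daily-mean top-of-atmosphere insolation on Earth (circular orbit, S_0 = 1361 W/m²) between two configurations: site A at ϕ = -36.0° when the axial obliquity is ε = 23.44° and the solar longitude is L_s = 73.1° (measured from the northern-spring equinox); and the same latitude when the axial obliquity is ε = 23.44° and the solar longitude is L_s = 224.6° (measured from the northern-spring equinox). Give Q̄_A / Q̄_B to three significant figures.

— Configuration A (ϕ=-36.0°):
Solar declination: sin δ = sin ε · sin L_s = sin 23.44° × sin 73.1° = 0.38061, so δ = +22.371°.
cos h₀ = −tan(-36.0°) tan(+22.371°) = 0.2990, h₀ = 1.2671 rad.
Bracket: h₀ sin ϕ sin δ + cos ϕ cos δ sin h₀ = 1.2671×-0.58779×0.38061 + 0.80902×0.92474×0.95424 = -0.283474 + 0.713899 = 0.430425.
Q̄ = (S_0/π) × [bracket] = (1361/π) × 0.430425 = 186.47 W/m².
— Configuration B (ϕ=-36.0°):
Solar declination: sin δ = sin ε · sin L_s = sin 23.44° × sin 224.6° = -0.27931, so δ = -16.219°.
cos h₀ = −tan(-36.0°) tan(-16.219°) = -0.2113, h₀ = 1.7837 rad.
Bracket: h₀ sin ϕ sin δ + cos ϕ cos δ sin h₀ = 1.7837×-0.58779×-0.27931 + 0.80902×0.96020×0.97741 = 0.292840 + 0.759273 = 1.052113.
Q̄ = (S_0/π) × [bracket] = (1361/π) × 1.052113 = 455.80 W/m².
Ratio Q̄_A / Q̄_B = 186.47 / 455.80 = 0.4091.

Q̄_A / Q̄_B ≈ 0.409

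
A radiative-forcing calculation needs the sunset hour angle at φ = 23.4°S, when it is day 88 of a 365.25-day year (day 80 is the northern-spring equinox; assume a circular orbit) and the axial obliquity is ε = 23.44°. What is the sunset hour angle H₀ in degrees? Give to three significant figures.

H₀ = 88.6°

Solar longitude: λ_s = 360° × (88 − 80)/365.25 = 7.885°.
sin δ = sin 23.44° × sin 7.885° = 0.05457, so δ = +3.128°.
cos H₀ = −tan φ · tan δ = −tan(-23.4°) × tan(+3.128°) = 0.0237, so H₀ = 1.5471 rad = 88.64°.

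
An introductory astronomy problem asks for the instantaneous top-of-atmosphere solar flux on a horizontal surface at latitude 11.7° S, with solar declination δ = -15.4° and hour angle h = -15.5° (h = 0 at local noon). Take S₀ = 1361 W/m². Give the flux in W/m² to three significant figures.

1.31e+03 W/m²

cos θ_z = sin φ sin δ + cos φ cos δ cos h = 0.053851 + 0.909729 = 0.963580.
Flux = S₀ · cos θ_z = 1361 × 0.963580 = 1311 W/m².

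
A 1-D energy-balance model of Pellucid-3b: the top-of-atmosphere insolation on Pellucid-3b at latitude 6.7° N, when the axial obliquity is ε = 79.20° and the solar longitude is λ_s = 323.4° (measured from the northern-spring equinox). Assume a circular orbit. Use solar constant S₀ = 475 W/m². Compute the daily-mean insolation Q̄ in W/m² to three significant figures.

Q̄ ≈ 106 W/m²

Solar declination: sin δ = sin ε · sin λ_s = sin 79.20° × sin 323.4° = -0.58566, so δ = -35.850°.
cos H₀ = −tan(+6.7°) tan(-35.850°) = 0.0849, H₀ = 1.4858 rad.
Bracket: H₀ sin φ sin δ + cos φ cos δ sin H₀ = 1.4858×0.11667×-0.58566 + 0.99317×0.81055×0.99639 = -0.101523 + 0.802108 = 0.700585.
Q̄ = (S₀/π) × [bracket] = (475/π) × 0.700585 = 105.9 W/m².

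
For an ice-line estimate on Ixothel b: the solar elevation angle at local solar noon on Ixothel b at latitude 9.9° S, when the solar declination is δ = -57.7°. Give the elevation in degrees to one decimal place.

At local noon the hour angle is zero, so the zenith angle equals |ϕ − δ| = |-9.9° − (-57.700°)| = 47.800°.
Elevation = 90° − 47.800° = 42.2°.

42.2°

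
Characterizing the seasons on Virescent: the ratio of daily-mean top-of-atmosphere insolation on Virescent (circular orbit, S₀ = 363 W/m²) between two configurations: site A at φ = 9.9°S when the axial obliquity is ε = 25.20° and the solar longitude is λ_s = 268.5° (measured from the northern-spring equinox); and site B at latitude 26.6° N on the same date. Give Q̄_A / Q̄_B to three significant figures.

Q̄_A / Q̄_B ≈ 1.90

— Configuration A (φ=-9.9°):
Solar declination: sin δ = sin ε · sin λ_s = sin 25.20° × sin 268.5° = -0.42563, so δ = -25.191°.
cos H₀ = −tan(-9.9°) tan(-25.191°) = -0.0821, H₀ = 1.6530 rad.
Bracket: H₀ sin φ sin δ + cos φ cos δ sin H₀ = 1.6530×-0.17193×-0.42563 + 0.98511×0.90490×0.99662 = 0.120964 + 0.888413 = 1.009377.
Q̄ = (S₀/π) × [bracket] = (363/π) × 1.009377 = 116.63 W/m².
— Configuration B (φ=+26.6°):
cos H₀ = −tan(+26.6°) tan(-25.191°) = 0.2355, H₀ = 1.3330 rad.
Bracket: H₀ sin φ sin δ + cos φ cos δ sin H₀ = 1.3330×0.44776×-0.42563 + 0.89415×0.90490×0.97186 = -0.254043 + 0.786348 = 0.532305.
Q̄ = (S₀/π) × [bracket] = (363/π) × 0.532305 = 61.506 W/m².
Ratio Q̄_A / Q̄_B = 116.63 / 61.506 = 1.896.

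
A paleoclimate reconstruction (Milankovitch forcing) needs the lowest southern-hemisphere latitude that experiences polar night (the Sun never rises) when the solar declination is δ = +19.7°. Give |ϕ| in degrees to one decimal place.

Polar night requires cos h₀ = −tan ϕ tan δ ≥ 1, i.e. tan ϕ tan δ ≤ −1.
The boundary is |tan ϕ| · |tan δ| = 1, so |ϕ| = 90° − |δ| = 90° − 19.7° = 70.3° in the southern hemisphere.

|ϕ| = 70.3°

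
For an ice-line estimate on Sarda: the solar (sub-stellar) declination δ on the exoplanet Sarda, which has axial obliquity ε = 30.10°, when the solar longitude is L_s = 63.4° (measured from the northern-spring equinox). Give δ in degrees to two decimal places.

sin δ = sin ε · sin L_s = sin 30.10° × sin 63.4° = 0.448428.
δ = arcsin(0.448428) = +26.64°.

δ = +26.64°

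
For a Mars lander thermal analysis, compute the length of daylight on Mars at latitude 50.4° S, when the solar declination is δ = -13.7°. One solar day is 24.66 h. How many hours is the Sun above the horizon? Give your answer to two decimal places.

cos h₀ = −tan ϕ · tan δ = −tan(-50.4°) × tan(-13.700°) = -0.2947, so h₀ = 1.8699 rad = 107.14°.
Daylight = 2h₀/(2π) × 24.66 h = (1.8699/π) × 24.66 = 14.68 h.

14.68 h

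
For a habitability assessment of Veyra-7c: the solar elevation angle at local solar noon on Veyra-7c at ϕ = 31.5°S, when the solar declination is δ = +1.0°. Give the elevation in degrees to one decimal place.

At local noon the hour angle is zero, so the zenith angle equals |ϕ − δ| = |-31.5° − (+1.000°)| = 32.500°.
Elevation = 90° − 32.500° = 57.5°.

57.5°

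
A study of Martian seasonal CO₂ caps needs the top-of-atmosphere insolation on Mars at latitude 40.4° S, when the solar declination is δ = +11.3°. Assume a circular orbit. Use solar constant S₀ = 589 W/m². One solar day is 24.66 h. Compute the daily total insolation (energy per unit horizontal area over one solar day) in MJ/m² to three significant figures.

9.29 MJ/m²

cos H₀ = −tan(-40.4°) tan(+11.300°) = 0.1701, H₀ = 1.3999 rad.
Bracket: H₀ sin φ sin δ + cos φ cos δ sin H₀ = 1.3999×-0.64812×0.19595 + 0.76154×0.98061×0.98543 = -0.177786 + 0.735893 = 0.558107.
Q̄ = (S₀/π) × [bracket] = (589/π) × 0.558107 = 104.64 W/m².
Daily total = Q̄ × 24.66 h × 3600 s/h = 104.64 × 24.66 × 3600 / 10⁶ = 9.290 MJ/m².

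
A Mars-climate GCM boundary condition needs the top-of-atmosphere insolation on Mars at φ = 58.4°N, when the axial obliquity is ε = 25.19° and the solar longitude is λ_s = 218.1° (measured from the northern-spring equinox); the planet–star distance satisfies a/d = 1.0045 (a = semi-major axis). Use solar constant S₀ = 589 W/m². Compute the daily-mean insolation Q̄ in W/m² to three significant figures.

Solar declination: sin δ = sin ε · sin λ_s = sin 25.19° × sin 218.1° = -0.26262, so δ = -15.226°.
cos H₀ = −tan(+58.4°) tan(-15.226°) = 0.4424, H₀ = 1.1125 rad.
Bracket: H₀ sin φ sin δ + cos φ cos δ sin H₀ = 1.1125×0.85173×-0.26262 + 0.52399×0.96490×0.89681 = -0.248845 + 0.453425 = 0.204580.
Inverse-square distance factor (a/d)² = 1.0045² = 1.009020.
Q̄ = (S₀/π) × 1.009020 × [bracket] = (589/π) × 1.009020 × 0.204580 = 38.70 W/m².

Q̄ ≈ 38.7 W/m²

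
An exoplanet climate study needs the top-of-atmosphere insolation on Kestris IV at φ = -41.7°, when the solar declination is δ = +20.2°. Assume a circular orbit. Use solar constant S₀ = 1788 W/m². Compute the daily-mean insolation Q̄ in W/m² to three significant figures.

cos H₀ = −tan(-41.7°) tan(+20.200°) = 0.3278, H₀ = 1.2368 rad.
Bracket: H₀ sin φ sin δ + cos φ cos δ sin H₀ = 1.2368×-0.66523×0.34530 + 0.74664×0.93849×0.94474 = -0.284098 + 0.661993 = 0.377895.
Q̄ = (S₀/π) × [bracket] = (1788/π) × 0.377895 = 215.1 W/m².

Q̄ ≈ 215 W/m²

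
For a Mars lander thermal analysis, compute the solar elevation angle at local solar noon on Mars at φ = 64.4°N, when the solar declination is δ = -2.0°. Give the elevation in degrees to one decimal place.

23.6°

At local noon the hour angle is zero, so the zenith angle equals |φ − δ| = |+64.4° − (-2.000°)| = 66.400°.
Elevation = 90° − 66.400° = 23.6°.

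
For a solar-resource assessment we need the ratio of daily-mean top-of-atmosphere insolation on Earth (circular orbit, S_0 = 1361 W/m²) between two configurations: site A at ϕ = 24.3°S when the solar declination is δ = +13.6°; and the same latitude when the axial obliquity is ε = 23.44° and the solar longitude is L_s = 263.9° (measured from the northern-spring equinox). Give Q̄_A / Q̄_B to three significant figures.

Q̄_A / Q̄_B ≈ 0.667

— Configuration A (ϕ=-24.3°):
cos h₀ = −tan(-24.3°) tan(+13.600°) = 0.1092, h₀ = 1.4613 rad.
Bracket: h₀ sin ϕ sin δ + cos ϕ cos δ sin h₀ = 1.4613×-0.41151×0.23514 + 0.91140×0.97196×0.99402 = -0.141399 + 0.880547 = 0.739148.
Q̄ = (S_0/π) × [bracket] = (1361/π) × 0.739148 = 320.21 W/m².
— Configuration B (ϕ=-24.3°):
Solar declination: sin δ = sin ε · sin L_s = sin 23.44° × sin 263.9° = -0.39554, so δ = -23.299°.
cos h₀ = −tan(-24.3°) tan(-23.299°) = -0.1944, h₀ = 1.7665 rad.
Bracket: h₀ sin ϕ sin δ + cos ϕ cos δ sin h₀ = 1.7665×-0.41151×-0.39554 + 0.91140×0.91845×0.98091 = 0.287531 + 0.821096 = 1.108627.
Q̄ = (S_0/π) × [bracket] = (1361/π) × 1.108627 = 480.28 W/m².
Ratio Q̄_A / Q̄_B = 320.21 / 480.28 = 0.6667.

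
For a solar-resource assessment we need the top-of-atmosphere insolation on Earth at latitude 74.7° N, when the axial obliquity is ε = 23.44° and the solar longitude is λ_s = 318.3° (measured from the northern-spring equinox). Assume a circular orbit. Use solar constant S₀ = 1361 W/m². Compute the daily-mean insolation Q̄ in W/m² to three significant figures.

Q̄ ≈ 0.00 W/m²

Solar declination: sin δ = sin ε · sin λ_s = sin 23.44° × sin 318.3° = -0.26462, so δ = -15.344°.
cos H₀ = −tan(+74.7°) tan(-15.344°) = 1.0030 ≥ 1 ⇒ polar night, H₀ = 0 and Q̄ = 0.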